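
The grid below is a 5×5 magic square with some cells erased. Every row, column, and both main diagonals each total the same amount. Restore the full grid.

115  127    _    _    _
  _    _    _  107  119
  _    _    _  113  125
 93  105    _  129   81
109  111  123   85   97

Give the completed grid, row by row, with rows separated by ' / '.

Row 5 is already complete: 109 + 111 + 123 + 85 + 97 = 525, so that is the magic constant.
From row 4, 525 − (93 + 105 + 129 + 81) gives (4,3) = 117.
Column 4 needs 525; the known cells sum to 434, so (1,4) = 91.
Using column 5: 119 + 125 + 81 + 97 + ? → (1,5) = 525 − 422 = 103.
Using anti-diagonal: 103 + 107 + 105 + 109 + ? → (3,3) = 525 − 424 = 101.
From row 1, 525 − (115 + 127 + 91 + 103) gives (1,3) = 89.
From column 3, 525 − (89 + 101 + 117 + 123) gives (2,3) = 95.
Using main diagonal: 115 + 101 + 129 + 97 + ? → (2,2) = 525 − 442 = 83.
Row 2: 83 + 95 + 107 + 119 + ? = 525, so (2,1) = 121.
From column 1, 525 − (115 + 121 + 93 + 109) gives (3,1) = 87.
Column 2 needs 525; the known cells sum to 426, so (3,2) = 99.

115 127 89 91 103 / 121 83 95 107 119 / 87 99 101 113 125 / 93 105 117 129 81 / 109 111 123 85 97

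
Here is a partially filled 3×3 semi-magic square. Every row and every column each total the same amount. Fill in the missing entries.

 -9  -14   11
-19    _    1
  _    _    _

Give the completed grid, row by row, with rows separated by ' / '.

-9 -14 11 / -19 6 1 / 16 -4 -24

Row 1 is already complete: -9 + -14 + 11 = -12, so that is the magic constant.
Row 2 must total -12; the given cells sum to -18, so (2,2) = 6.
The remaining cell in column 1 is (3,1) = -12 − (-28) = 16.
Column 2 needs -12; the known cells sum to -8, so (3,2) = -4.
Column 3: 11 + 1 + ? = -12, so (3,3) = -24.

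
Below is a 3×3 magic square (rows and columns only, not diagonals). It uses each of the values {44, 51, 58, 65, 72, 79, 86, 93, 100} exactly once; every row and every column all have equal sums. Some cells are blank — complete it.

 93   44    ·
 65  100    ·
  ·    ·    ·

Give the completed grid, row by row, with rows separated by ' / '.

93 44 79 / 65 100 51 / 58 72 86

The 9 entries sum to 648, so each line sums to 648/3 = 216.
The remaining cell in row 1 is (1,3) = 216 − 137 = 79.
Using row 2: 65 + 100 + ? → (2,3) = 216 − 165 = 51.
From column 1, 216 − (93 + 65) gives (3,1) = 58.
Column 2 must total 216; the given cells sum to 144, so (3,2) = 72.
From column 3, 216 − (79 + 51) gives (3,3) = 86.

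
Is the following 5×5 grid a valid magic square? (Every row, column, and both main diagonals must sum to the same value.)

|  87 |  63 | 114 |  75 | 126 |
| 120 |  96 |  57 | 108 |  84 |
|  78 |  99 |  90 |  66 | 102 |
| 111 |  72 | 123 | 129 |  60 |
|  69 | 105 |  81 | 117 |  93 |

No — row 1 sums to 465 but column 4 sums to 495.

Row 1: 87 + 63 + 114 + 75 + 126 = 465.
Row 2: 120 + 96 + 57 + 108 + 84 = 465.
Row 3: 78 + 99 + 90 + 66 + 102 = 435.
Row 4: 111 + 72 + 123 + 129 + 60 = 495.
Row 5: 69 + 105 + 81 + 117 + 93 = 465.
Column 1: 87 + 120 + 78 + 111 + 69 = 465.
Column 2: 63 + 96 + 99 + 72 + 105 = 435.
Column 3: 114 + 57 + 90 + 123 + 81 = 465.
Column 4: 75 + 108 + 66 + 129 + 117 = 495.
Column 5: 126 + 84 + 102 + 60 + 93 = 465.
Main diagonal: 87 + 96 + 90 + 129 + 93 = 495.
Anti-diagonal: 126 + 108 + 90 + 72 + 69 = 465.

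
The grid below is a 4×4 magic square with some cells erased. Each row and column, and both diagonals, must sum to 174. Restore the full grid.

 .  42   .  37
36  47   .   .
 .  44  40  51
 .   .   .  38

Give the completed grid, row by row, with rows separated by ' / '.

Row 3: 44 + 40 + 51 + ? = 174, so (3,1) = 39.
Column 2: 42 + 47 + 44 + ? = 174, so (4,2) = 41.
Column 4: 37 + 51 + 38 + ? = 174, so (2,4) = 48.
Using main diagonal: 47 + 40 + 38 + ? → (1,1) = 174 − 125 = 49.
Row 1 must total 174; the given cells sum to 128, so (1,3) = 46.
Row 2 needs 174; the known cells sum to 131, so (2,3) = 43.
Column 1: 49 + 36 + 39 + ? = 174, so (4,1) = 50.
Column 3 needs 174; the known cells sum to 129, so (4,3) = 45.

49 42 46 37 / 36 47 43 48 / 39 44 40 51 / 50 41 45 38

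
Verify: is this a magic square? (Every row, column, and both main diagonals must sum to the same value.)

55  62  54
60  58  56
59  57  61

Row 1: 55 + 62 + 54 = 171.
Row 2: 60 + 58 + 56 = 174.
Row 3: 59 + 57 + 61 = 177.
Column 1: 55 + 60 + 59 = 174.
Column 2: 62 + 58 + 57 = 177.
Column 3: 54 + 56 + 61 = 171.
Main diagonal: 55 + 58 + 61 = 174.
Anti-diagonal: 54 + 58 + 59 = 171.

No — column 3 sums to 171 but column 2 sums to 177.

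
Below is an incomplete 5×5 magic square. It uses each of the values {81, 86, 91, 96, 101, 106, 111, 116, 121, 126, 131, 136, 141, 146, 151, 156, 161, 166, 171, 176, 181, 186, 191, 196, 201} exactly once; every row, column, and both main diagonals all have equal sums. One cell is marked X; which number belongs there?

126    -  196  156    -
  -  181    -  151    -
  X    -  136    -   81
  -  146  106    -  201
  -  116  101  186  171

The 25 entries sum to 3525, so each line sums to 3525/5 = 705.
The remaining cell in row 5 is (5,1) = 705 − 574 = 131.
The remaining cell in column 3 is (2,3) = 705 − 539 = 166.
The remaining cell in main diagonal is (4,4) = 705 − 614 = 91.
Anti-diagonal needs 705; the known cells sum to 564, so (1,5) = 141.
Row 1 needs 705; the known cells sum to 619, so (1,2) = 86.
From row 4, 705 − (146 + 106 + 91 + 201) gives (4,1) = 161.
Column 2 needs 705; the known cells sum to 529, so (3,2) = 176.
The remaining cell in column 4 is (3,4) = 705 − 584 = 121.
Using column 5: 141 + 81 + 201 + 171 + ? → (2,5) = 705 − 594 = 111.
Row 2: 181 + 166 + 151 + 111 + ? = 705, so (2,1) = 96.
The remaining cell in row 3 is (3,1) = 705 − 514 = 191.

191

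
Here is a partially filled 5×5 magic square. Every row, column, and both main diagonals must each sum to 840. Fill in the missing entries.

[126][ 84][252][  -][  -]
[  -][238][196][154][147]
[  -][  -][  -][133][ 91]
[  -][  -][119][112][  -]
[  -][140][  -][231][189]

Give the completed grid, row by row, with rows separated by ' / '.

126 84 252 210 168 / 105 238 196 154 147 / 224 217 175 133 91 / 203 161 119 112 245 / 182 140 98 231 189

Using row 2: 238 + 196 + 154 + 147 + ? → (2,1) = 840 − 735 = 105.
Column 4 needs 840; the known cells sum to 630, so (1,4) = 210.
Using main diagonal: 126 + 238 + 112 + 189 + ? → (3,3) = 840 − 665 = 175.
The remaining cell in row 1 is (1,5) = 840 − 672 = 168.
Column 3 needs 840; the known cells sum to 742, so (5,3) = 98.
From column 5, 840 − (168 + 147 + 91 + 189) gives (4,5) = 245.
Using row 5: 140 + 98 + 231 + 189 + ? → (5,1) = 840 − 658 = 182.
The remaining cell in anti-diagonal is (4,2) = 840 − 679 = 161.
Using row 4: 161 + 119 + 112 + 245 + ? → (4,1) = 840 − 637 = 203.
Column 1 needs 840; the known cells sum to 616, so (3,1) = 224.
Column 2 needs 840; the known cells sum to 623, so (3,2) = 217.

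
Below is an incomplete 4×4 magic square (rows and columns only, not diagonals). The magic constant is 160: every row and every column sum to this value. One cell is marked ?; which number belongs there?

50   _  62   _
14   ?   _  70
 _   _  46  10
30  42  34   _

Row 4 needs 160; the known cells sum to 106, so (4,4) = 54.
Using column 1: 50 + 14 + 30 + ? → (3,1) = 160 − 94 = 66.
Column 3: 62 + 46 + 34 + ? = 160, so (2,3) = 18.
Column 4 must total 160; the given cells sum to 134, so (1,4) = 26.
Row 1: 50 + 62 + 26 + ? = 160, so (1,2) = 22.
Row 2 must total 160; the given cells sum to 102, so (2,2) = 58.

58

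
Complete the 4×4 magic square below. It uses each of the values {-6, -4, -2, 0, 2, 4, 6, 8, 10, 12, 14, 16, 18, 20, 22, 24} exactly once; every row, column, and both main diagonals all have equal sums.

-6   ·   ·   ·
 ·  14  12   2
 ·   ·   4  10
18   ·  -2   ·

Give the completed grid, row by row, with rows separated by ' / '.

The 16 entries sum to 144, so each line sums to 144/4 = 36.
The remaining cell in row 2 is (2,1) = 36 − 28 = 8.
Using column 1: -6 + 8 + 18 + ? → (3,1) = 36 − 20 = 16.
Column 3: 12 + 4 + (-2) + ? = 36, so (1,3) = 22.
Using main diagonal: -6 + 14 + 4 + ? → (4,4) = 36 − 12 = 24.
Row 3 needs 36; the known cells sum to 30, so (3,2) = 6.
From row 4, 36 − (18 + (-2) + 24) gives (4,2) = -4.
Column 2: 14 + 6 + (-4) + ? = 36, so (1,2) = 20.
Column 4: 2 + 10 + 24 + ? = 36, so (1,4) = 0.

-6 20 22 0 / 8 14 12 2 / 16 6 4 10 / 18 -4 -2 24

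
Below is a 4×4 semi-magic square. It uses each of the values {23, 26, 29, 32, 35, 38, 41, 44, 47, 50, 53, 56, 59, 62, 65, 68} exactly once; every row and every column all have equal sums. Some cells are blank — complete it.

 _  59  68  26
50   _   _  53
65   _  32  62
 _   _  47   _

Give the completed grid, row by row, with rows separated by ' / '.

29 59 68 26 / 50 44 35 53 / 65 23 32 62 / 38 56 47 41

The 16 entries sum to 728, so each line sums to 728/4 = 182.
Row 1 needs 182; the known cells sum to 153, so (1,1) = 29.
Using row 3: 65 + 32 + 62 + ? → (3,2) = 182 − 159 = 23.
Column 1: 29 + 50 + 65 + ? = 182, so (4,1) = 38.
Column 3 needs 182; the known cells sum to 147, so (2,3) = 35.
Using column 4: 26 + 53 + 62 + ? → (4,4) = 182 − 141 = 41.
Row 2 needs 182; the known cells sum to 138, so (2,2) = 44.
The remaining cell in row 4 is (4,2) = 182 − 126 = 56.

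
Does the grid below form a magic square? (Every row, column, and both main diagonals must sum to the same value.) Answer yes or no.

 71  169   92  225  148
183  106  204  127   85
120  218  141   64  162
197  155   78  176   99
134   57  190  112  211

Row 1: 71 + 169 + 92 + 225 + 148 = 705.
Row 2: 183 + 106 + 204 + 127 + 85 = 705.
Row 3: 120 + 218 + 141 + 64 + 162 = 705.
Row 4: 197 + 155 + 78 + 176 + 99 = 705.
Row 5: 134 + 57 + 190 + 112 + 211 = 704.
Column 1: 71 + 183 + 120 + 197 + 134 = 705.
Column 2: 169 + 106 + 218 + 155 + 57 = 705.
Column 3: 92 + 204 + 141 + 78 + 190 = 705.
Column 4: 225 + 127 + 64 + 176 + 112 = 704.
Column 5: 148 + 85 + 162 + 99 + 211 = 705.
Main diagonal: 71 + 106 + 141 + 176 + 211 = 705.
Anti-diagonal: 148 + 127 + 141 + 155 + 134 = 705.

No — row 5 sums to 704 but column 3 sums to 705.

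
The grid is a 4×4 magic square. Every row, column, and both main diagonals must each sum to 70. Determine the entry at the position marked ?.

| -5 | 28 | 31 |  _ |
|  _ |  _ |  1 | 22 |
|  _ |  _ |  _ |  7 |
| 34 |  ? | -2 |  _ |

13

Using row 1: -5 + 28 + 31 + ? → (1,4) = 70 − 54 = 16.
Column 3: 31 + 1 + (-2) + ? = 70, so (3,3) = 40.
The remaining cell in column 4 is (4,4) = 70 − 45 = 25.
Main diagonal must total 70; the given cells sum to 60, so (2,2) = 10.
Anti-diagonal: 16 + 1 + 34 + ? = 70, so (3,2) = 19.
The remaining cell in row 2 is (2,1) = 70 − 33 = 37.
Using row 3: 19 + 40 + 7 + ? → (3,1) = 70 − 66 = 4.
Row 4 must total 70; the given cells sum to 57, so (4,2) = 13.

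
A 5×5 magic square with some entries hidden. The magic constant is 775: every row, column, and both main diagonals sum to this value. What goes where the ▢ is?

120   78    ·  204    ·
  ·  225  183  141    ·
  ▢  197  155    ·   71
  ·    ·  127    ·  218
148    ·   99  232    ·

Column 3 must total 775; the given cells sum to 564, so (1,3) = 211.
Using row 1: 120 + 78 + 211 + 204 + ? → (1,5) = 775 − 613 = 162.
From anti-diagonal, 775 − (162 + 141 + 155 + 148) gives (4,2) = 169.
The remaining cell in column 2 is (5,2) = 775 − 669 = 106.
Row 5: 148 + 106 + 99 + 232 + ? = 775, so (5,5) = 190.
Column 5: 162 + 71 + 218 + 190 + ? = 775, so (2,5) = 134.
Main diagonal: 120 + 225 + 155 + 190 + ? = 775, so (4,4) = 85.
Row 2 must total 775; the given cells sum to 683, so (2,1) = 92.
Row 4 needs 775; the known cells sum to 599, so (4,1) = 176.
Column 1: 120 + 92 + 176 + 148 + ? = 775, so (3,1) = 239.

239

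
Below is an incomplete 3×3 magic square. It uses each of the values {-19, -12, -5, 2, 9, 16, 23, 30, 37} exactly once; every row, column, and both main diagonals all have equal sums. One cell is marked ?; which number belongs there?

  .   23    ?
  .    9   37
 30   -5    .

The 9 entries sum to 81, so each line sums to 81/3 = 27.
Row 2 must total 27; the given cells sum to 46, so (2,1) = -19.
From row 3, 27 − (30 + (-5)) gives (3,3) = 2.
Column 1: -19 + 30 + ? = 27, so (1,1) = 16.
From column 3, 27 − (37 + 2) gives (1,3) = -12.

-12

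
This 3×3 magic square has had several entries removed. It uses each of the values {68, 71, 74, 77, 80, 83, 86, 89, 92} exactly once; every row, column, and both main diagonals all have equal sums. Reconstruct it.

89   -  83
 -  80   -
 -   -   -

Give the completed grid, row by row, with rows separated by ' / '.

The 9 entries sum to 720, so each line sums to 720/3 = 240.
Using row 1: 89 + 83 + ? → (1,2) = 240 − 172 = 68.
Column 2: 68 + 80 + ? = 240, so (3,2) = 92.
Main diagonal needs 240; the known cells sum to 169, so (3,3) = 71.
Anti-diagonal must total 240; the given cells sum to 163, so (3,1) = 77.
The remaining cell in column 1 is (2,1) = 240 − 166 = 74.
From column 3, 240 − (83 + 71) gives (2,3) = 86.

89 68 83 / 74 80 86 / 77 92 71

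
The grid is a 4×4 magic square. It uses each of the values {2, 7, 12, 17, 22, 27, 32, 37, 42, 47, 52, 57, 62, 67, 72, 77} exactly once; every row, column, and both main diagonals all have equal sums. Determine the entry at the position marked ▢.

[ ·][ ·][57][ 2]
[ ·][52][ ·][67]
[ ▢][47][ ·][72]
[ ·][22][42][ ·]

12

The 16 entries sum to 632, so each line sums to 632/4 = 158.
Column 2 needs 158; the known cells sum to 121, so (1,2) = 37.
Column 4: 2 + 67 + 72 + ? = 158, so (4,4) = 17.
Row 1 must total 158; the given cells sum to 96, so (1,1) = 62.
Row 4 must total 158; the given cells sum to 81, so (4,1) = 77.
Main diagonal needs 158; the known cells sum to 131, so (3,3) = 27.
Using anti-diagonal: 2 + 47 + 77 + ? → (2,3) = 158 − 126 = 32.
Row 2 must total 158; the given cells sum to 151, so (2,1) = 7.
Row 3 needs 158; the known cells sum to 146, so (3,1) = 12.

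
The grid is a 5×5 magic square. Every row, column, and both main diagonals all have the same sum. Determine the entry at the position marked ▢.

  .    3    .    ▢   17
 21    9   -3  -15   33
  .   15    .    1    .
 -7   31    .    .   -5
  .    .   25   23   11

29

Row 2 is complete and sums to 45; that is the magic constant.
Column 2 needs 45; the known cells sum to 58, so (5,2) = -13.
Using column 5: 17 + 33 + (-5) + 11 + ? → (3,5) = 45 − 56 = -11.
Row 5 needs 45; the known cells sum to 46, so (5,1) = -1.
Anti-diagonal must total 45; the given cells sum to 32, so (3,3) = 13.
The remaining cell in row 3 is (3,1) = 45 − 18 = 27.
From column 1, 45 − (21 + 27 + (-7) + (-1)) gives (1,1) = 5.
Main diagonal: 5 + 9 + 13 + 11 + ? = 45, so (4,4) = 7.
From row 4, 45 − (-7 + 31 + 7 + (-5)) gives (4,3) = 19.
Column 3 must total 45; the given cells sum to 54, so (1,3) = -9.
Column 4 needs 45; the known cells sum to 16, so (1,4) = 29.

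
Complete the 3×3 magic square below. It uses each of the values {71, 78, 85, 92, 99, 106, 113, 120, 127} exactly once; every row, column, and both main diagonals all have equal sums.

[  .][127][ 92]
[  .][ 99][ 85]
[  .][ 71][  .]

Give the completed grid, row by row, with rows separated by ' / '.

78 127 92 / 113 99 85 / 106 71 120

The 9 entries sum to 891, so each line sums to 891/3 = 297.
The remaining cell in row 1 is (1,1) = 297 − 219 = 78.
Row 2 needs 297; the known cells sum to 184, so (2,1) = 113.
Column 1 must total 297; the given cells sum to 191, so (3,1) = 106.
Column 3 needs 297; the known cells sum to 177, so (3,3) = 120.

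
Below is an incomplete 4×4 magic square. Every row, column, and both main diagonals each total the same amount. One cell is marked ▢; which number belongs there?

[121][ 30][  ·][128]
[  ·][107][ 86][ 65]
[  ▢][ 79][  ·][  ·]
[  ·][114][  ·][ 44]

100

Column 2 is complete and sums to 330; that is the magic constant.
From row 1, 330 − (121 + 30 + 128) gives (1,3) = 51.
The remaining cell in row 2 is (2,1) = 330 − 258 = 72.
Column 4 must total 330; the given cells sum to 237, so (3,4) = 93.
Main diagonal must total 330; the given cells sum to 272, so (3,3) = 58.
Using anti-diagonal: 128 + 86 + 79 + ? → (4,1) = 330 − 293 = 37.
The remaining cell in row 3 is (3,1) = 330 − 230 = 100.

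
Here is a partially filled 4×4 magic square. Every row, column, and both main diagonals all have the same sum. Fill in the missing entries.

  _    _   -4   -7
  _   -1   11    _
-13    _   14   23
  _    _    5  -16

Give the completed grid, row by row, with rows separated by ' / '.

Column 3 is already complete: -4 + 11 + 14 + 5 = 26, so that is the magic constant.
Row 3 needs 26; the known cells sum to 24, so (3,2) = 2.
Column 4 needs 26; the known cells sum to 0, so (2,4) = 26.
Main diagonal must total 26; the given cells sum to -3, so (1,1) = 29.
Anti-diagonal needs 26; the known cells sum to 6, so (4,1) = 20.
Row 1 needs 26; the known cells sum to 18, so (1,2) = 8.
Row 2 needs 26; the known cells sum to 36, so (2,1) = -10.
Row 4 must total 26; the given cells sum to 9, so (4,2) = 17.

29 8 -4 -7 / -10 -1 11 26 / -13 2 14 23 / 20 17 5 -16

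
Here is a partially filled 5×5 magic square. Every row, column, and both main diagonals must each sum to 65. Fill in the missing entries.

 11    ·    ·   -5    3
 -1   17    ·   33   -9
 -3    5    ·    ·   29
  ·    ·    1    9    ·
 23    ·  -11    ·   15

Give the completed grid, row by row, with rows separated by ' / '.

11 19 37 -5 3 / -1 17 25 33 -9 / -3 5 13 21 29 / 35 -7 1 9 27 / 23 31 -11 7 15

From row 2, 65 − (-1 + 17 + 33 + (-9)) gives (2,3) = 25.
Column 1: 11 + (-1) + (-3) + 23 + ? = 65, so (4,1) = 35.
Column 5: 3 + (-9) + 29 + 15 + ? = 65, so (4,5) = 27.
Main diagonal needs 65; the known cells sum to 52, so (3,3) = 13.
Using anti-diagonal: 3 + 33 + 13 + 23 + ? → (4,2) = 65 − 72 = -7.
Row 3 must total 65; the given cells sum to 44, so (3,4) = 21.
From column 3, 65 − (25 + 13 + 1 + (-11)) gives (1,3) = 37.
Column 4 must total 65; the given cells sum to 58, so (5,4) = 7.
Row 1: 11 + 37 + (-5) + 3 + ? = 65, so (1,2) = 19.
Row 5 needs 65; the known cells sum to 34, so (5,2) = 31.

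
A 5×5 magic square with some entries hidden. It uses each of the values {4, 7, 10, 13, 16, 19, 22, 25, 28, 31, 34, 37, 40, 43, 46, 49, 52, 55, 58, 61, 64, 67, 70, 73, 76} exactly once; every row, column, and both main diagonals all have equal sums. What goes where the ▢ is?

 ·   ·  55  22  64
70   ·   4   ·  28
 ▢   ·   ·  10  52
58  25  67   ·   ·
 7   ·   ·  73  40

The 25 entries sum to 1000, so each line sums to 1000/5 = 200.
Column 5: 64 + 28 + 52 + 40 + ? = 200, so (4,5) = 16.
Using row 4: 58 + 25 + 67 + 16 + ? → (4,4) = 200 − 166 = 34.
The remaining cell in column 4 is (2,4) = 200 − 139 = 61.
The remaining cell in anti-diagonal is (3,3) = 200 − 157 = 43.
Row 2 must total 200; the given cells sum to 163, so (2,2) = 37.
Using column 3: 55 + 4 + 43 + 67 + ? → (5,3) = 200 − 169 = 31.
Main diagonal must total 200; the given cells sum to 154, so (1,1) = 46.
Using row 1: 46 + 55 + 22 + 64 + ? → (1,2) = 200 − 187 = 13.
From row 5, 200 − (7 + 31 + 73 + 40) gives (5,2) = 49.
Column 1 needs 200; the known cells sum to 181, so (3,1) = 19.

19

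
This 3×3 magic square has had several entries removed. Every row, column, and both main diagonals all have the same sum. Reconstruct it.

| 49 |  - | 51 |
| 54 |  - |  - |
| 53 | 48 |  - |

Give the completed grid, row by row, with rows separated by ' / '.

49 56 51 / 54 52 50 / 53 48 55

Column 1 is already complete: 49 + 54 + 53 = 156, so that is the magic constant.
From row 1, 156 − (49 + 51) gives (1,2) = 56.
Using row 3: 53 + 48 + ? → (3,3) = 156 − 101 = 55.
From column 2, 156 − (56 + 48) gives (2,2) = 52.
Column 3 must total 156; the given cells sum to 106, so (2,3) = 50.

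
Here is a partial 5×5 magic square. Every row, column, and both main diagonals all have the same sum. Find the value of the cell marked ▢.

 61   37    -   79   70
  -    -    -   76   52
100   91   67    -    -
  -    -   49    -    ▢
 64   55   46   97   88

Row 5 is complete and sums to 350; that is the magic constant.
Row 1 needs 350; the known cells sum to 247, so (1,3) = 103.
Column 3 needs 350; the known cells sum to 265, so (2,3) = 85.
The remaining cell in anti-diagonal is (4,2) = 350 − 277 = 73.
From column 2, 350 − (37 + 91 + 73 + 55) gives (2,2) = 94.
Using main diagonal: 61 + 94 + 67 + 88 + ? → (4,4) = 350 − 310 = 40.
The remaining cell in row 2 is (2,1) = 350 − 307 = 43.
Column 1: 61 + 43 + 100 + 64 + ? = 350, so (4,1) = 82.
Column 4 must total 350; the given cells sum to 292, so (3,4) = 58.
From row 3, 350 − (100 + 91 + 67 + 58) gives (3,5) = 34.
The remaining cell in row 4 is (4,5) = 350 − 244 = 106.

106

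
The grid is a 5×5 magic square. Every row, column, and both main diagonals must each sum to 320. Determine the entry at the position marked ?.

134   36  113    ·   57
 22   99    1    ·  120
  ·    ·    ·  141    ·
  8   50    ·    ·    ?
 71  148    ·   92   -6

From row 1, 320 − (134 + 36 + 113 + 57) gives (1,4) = -20.
Row 2 needs 320; the known cells sum to 242, so (2,4) = 78.
Row 5 must total 320; the given cells sum to 305, so (5,3) = 15.
The remaining cell in column 1 is (3,1) = 320 − 235 = 85.
Column 2 must total 320; the given cells sum to 333, so (3,2) = -13.
Column 4 needs 320; the known cells sum to 291, so (4,4) = 29.
Using main diagonal: 134 + 99 + 29 + (-6) + ? → (3,3) = 320 − 256 = 64.
From row 3, 320 − (85 + (-13) + 64 + 141) gives (3,5) = 43.
The remaining cell in column 3 is (4,3) = 320 − 193 = 127.
Column 5: 57 + 120 + 43 + (-6) + ? = 320, so (4,5) = 106.

106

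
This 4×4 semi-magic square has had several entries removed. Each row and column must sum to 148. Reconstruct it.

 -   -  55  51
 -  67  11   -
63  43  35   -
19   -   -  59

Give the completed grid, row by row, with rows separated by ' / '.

The remaining cell in row 3 is (3,4) = 148 − 141 = 7.
Column 3 must total 148; the given cells sum to 101, so (4,3) = 47.
From column 4, 148 − (51 + 7 + 59) gives (2,4) = 31.
Row 2: 67 + 11 + 31 + ? = 148, so (2,1) = 39.
Row 4 needs 148; the known cells sum to 125, so (4,2) = 23.
From column 1, 148 − (39 + 63 + 19) gives (1,1) = 27.
Column 2 needs 148; the known cells sum to 133, so (1,2) = 15.

27 15 55 51 / 39 67 11 31 / 63 43 35 7 / 19 23 47 59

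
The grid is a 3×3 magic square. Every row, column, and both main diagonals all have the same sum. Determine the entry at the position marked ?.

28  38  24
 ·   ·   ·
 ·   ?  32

Row 1 is complete and sums to 90; that is the magic constant.
The remaining cell in column 3 is (2,3) = 90 − 56 = 34.
Using main diagonal: 28 + 32 + ? → (2,2) = 90 − 60 = 30.
Anti-diagonal needs 90; the known cells sum to 54, so (3,1) = 36.
Row 2 must total 90; the given cells sum to 64, so (2,1) = 26.
The remaining cell in row 3 is (3,2) = 90 − 68 = 22.

22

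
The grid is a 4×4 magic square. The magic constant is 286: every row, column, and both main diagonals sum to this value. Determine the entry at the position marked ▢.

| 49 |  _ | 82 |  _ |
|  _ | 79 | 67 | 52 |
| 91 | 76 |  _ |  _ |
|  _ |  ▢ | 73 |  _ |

From row 2, 286 − (79 + 67 + 52) gives (2,1) = 88.
Column 1 must total 286; the given cells sum to 228, so (4,1) = 58.
Column 3 must total 286; the given cells sum to 222, so (3,3) = 64.
Main diagonal must total 286; the given cells sum to 192, so (4,4) = 94.
From anti-diagonal, 286 − (67 + 76 + 58) gives (1,4) = 85.
Row 1 must total 286; the given cells sum to 216, so (1,2) = 70.
Row 3 needs 286; the known cells sum to 231, so (3,4) = 55.
The remaining cell in row 4 is (4,2) = 286 − 225 = 61.

61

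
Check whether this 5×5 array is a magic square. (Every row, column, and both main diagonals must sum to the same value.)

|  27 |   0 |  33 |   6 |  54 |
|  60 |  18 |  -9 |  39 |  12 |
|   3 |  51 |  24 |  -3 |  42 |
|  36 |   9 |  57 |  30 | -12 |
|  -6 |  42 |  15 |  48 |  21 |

Row 1: 27 + 0 + 33 + 6 + 54 = 120.
Row 2: 60 + 18 + (-9) + 39 + 12 = 120.
Row 3: 3 + 51 + 24 + (-3) + 42 = 117.
Row 4: 36 + 9 + 57 + 30 + (-12) = 120.
Row 5: -6 + 42 + 15 + 48 + 21 = 120.
Column 1: 27 + 60 + 3 + 36 + (-6) = 120.
Column 2: 0 + 18 + 51 + 9 + 42 = 120.
Column 3: 33 + (-9) + 24 + 57 + 15 = 120.
Column 4: 6 + 39 + (-3) + 30 + 48 = 120.
Column 5: 54 + 12 + 42 + (-12) + 21 = 117.
Main diagonal: 27 + 18 + 24 + 30 + 21 = 120.
Anti-diagonal: 54 + 39 + 24 + 9 + (-6) = 120.

No — column 5 sums to 117 but anti-diagonal sums to 120.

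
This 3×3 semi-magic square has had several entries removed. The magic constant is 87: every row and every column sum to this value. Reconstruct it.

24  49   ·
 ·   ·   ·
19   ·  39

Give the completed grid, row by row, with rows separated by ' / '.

Using row 1: 24 + 49 + ? → (1,3) = 87 − 73 = 14.
Row 3 needs 87; the known cells sum to 58, so (3,2) = 29.
Column 1 must total 87; the given cells sum to 43, so (2,1) = 44.
Column 2 must total 87; the given cells sum to 78, so (2,2) = 9.
Column 3 needs 87; the known cells sum to 53, so (2,3) = 34.

24 49 14 / 44 9 34 / 19 29 39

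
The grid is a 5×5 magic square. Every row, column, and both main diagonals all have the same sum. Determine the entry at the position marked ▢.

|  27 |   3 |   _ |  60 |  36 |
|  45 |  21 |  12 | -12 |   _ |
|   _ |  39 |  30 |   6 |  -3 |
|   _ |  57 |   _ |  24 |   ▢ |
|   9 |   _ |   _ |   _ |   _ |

Anti-diagonal is complete and sums to 120; that is the magic constant.
Row 1 needs 120; the known cells sum to 126, so (1,3) = -6.
Row 2: 45 + 21 + 12 + (-12) + ? = 120, so (2,5) = 54.
From row 3, 120 − (39 + 30 + 6 + (-3)) gives (3,1) = 48.
Column 1: 27 + 45 + 48 + 9 + ? = 120, so (4,1) = -9.
From column 2, 120 − (3 + 21 + 39 + 57) gives (5,2) = 0.
Using column 4: 60 + (-12) + 6 + 24 + ? → (5,4) = 120 − 78 = 42.
The remaining cell in main diagonal is (5,5) = 120 − 102 = 18.
Row 5 needs 120; the known cells sum to 69, so (5,3) = 51.
Column 3: -6 + 12 + 30 + 51 + ? = 120, so (4,3) = 33.
Column 5: 36 + 54 + (-3) + 18 + ? = 120, so (4,5) = 15.

15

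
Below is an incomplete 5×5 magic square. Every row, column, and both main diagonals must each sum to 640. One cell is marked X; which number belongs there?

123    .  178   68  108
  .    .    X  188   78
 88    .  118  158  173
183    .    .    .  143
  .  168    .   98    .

The remaining cell in row 1 is (1,2) = 640 − 477 = 163.
Row 3: 88 + 118 + 158 + 173 + ? = 640, so (3,2) = 103.
The remaining cell in column 4 is (4,4) = 640 − 512 = 128.
The remaining cell in column 5 is (5,5) = 640 − 502 = 138.
Main diagonal: 123 + 118 + 128 + 138 + ? = 640, so (2,2) = 133.
Column 2 needs 640; the known cells sum to 567, so (4,2) = 73.
Anti-diagonal needs 640; the known cells sum to 487, so (5,1) = 153.
Row 4 must total 640; the given cells sum to 527, so (4,3) = 113.
Row 5 must total 640; the given cells sum to 557, so (5,3) = 83.
Column 1 needs 640; the known cells sum to 547, so (2,1) = 93.
From column 3, 640 − (178 + 118 + 113 + 83) gives (2,3) = 148.

148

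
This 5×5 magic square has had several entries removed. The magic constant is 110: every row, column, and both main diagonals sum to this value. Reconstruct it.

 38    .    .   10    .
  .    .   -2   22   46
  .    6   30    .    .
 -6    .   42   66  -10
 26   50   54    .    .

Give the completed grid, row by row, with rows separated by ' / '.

38 62 -14 10 14 / 70 -26 -2 22 46 / -18 6 30 34 58 / -6 18 42 66 -10 / 26 50 54 -22 2

Row 4 must total 110; the given cells sum to 92, so (4,2) = 18.
Column 3: -2 + 30 + 42 + 54 + ? = 110, so (1,3) = -14.
Anti-diagonal must total 110; the given cells sum to 96, so (1,5) = 14.
Row 1 needs 110; the known cells sum to 48, so (1,2) = 62.
The remaining cell in column 2 is (2,2) = 110 − 136 = -26.
The remaining cell in main diagonal is (5,5) = 110 − 108 = 2.
Row 2 needs 110; the known cells sum to 40, so (2,1) = 70.
Row 5 needs 110; the known cells sum to 132, so (5,4) = -22.
Column 1 needs 110; the known cells sum to 128, so (3,1) = -18.
Column 4 must total 110; the given cells sum to 76, so (3,4) = 34.
Using column 5: 14 + 46 + (-10) + 2 + ? → (3,5) = 110 − 52 = 58.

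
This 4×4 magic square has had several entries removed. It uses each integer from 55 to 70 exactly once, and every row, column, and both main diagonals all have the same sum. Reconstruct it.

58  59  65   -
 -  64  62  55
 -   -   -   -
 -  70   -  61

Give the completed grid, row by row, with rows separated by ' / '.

The entries are 55 through 70, which sum to 1000, so each line sums to 1000/4 = 250.
From row 1, 250 − (58 + 59 + 65) gives (1,4) = 68.
The remaining cell in row 2 is (2,1) = 250 − 181 = 69.
Column 2: 59 + 64 + 70 + ? = 250, so (3,2) = 57.
The remaining cell in column 4 is (3,4) = 250 − 184 = 66.
From main diagonal, 250 − (58 + 64 + 61) gives (3,3) = 67.
Using anti-diagonal: 68 + 62 + 57 + ? → (4,1) = 250 − 187 = 63.
Row 3 needs 250; the known cells sum to 190, so (3,1) = 60.
The remaining cell in row 4 is (4,3) = 250 − 194 = 56.

58 59 65 68 / 69 64 62 55 / 60 57 67 66 / 63 70 56 61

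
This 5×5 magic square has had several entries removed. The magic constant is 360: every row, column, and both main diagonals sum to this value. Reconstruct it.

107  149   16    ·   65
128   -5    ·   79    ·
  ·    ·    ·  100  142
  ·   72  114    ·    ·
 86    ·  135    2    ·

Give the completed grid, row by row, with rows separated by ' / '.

107 149 16 23 65 / 128 -5 37 79 121 / 9 51 58 100 142 / 30 72 114 156 -12 / 86 93 135 2 44

Row 1 needs 360; the known cells sum to 337, so (1,4) = 23.
Column 4 must total 360; the given cells sum to 204, so (4,4) = 156.
Anti-diagonal must total 360; the given cells sum to 302, so (3,3) = 58.
From column 3, 360 − (16 + 58 + 114 + 135) gives (2,3) = 37.
Main diagonal: 107 + (-5) + 58 + 156 + ? = 360, so (5,5) = 44.
Using row 2: 128 + (-5) + 37 + 79 + ? → (2,5) = 360 − 239 = 121.
Row 5: 86 + 135 + 2 + 44 + ? = 360, so (5,2) = 93.
Column 2: 149 + (-5) + 72 + 93 + ? = 360, so (3,2) = 51.
Column 5 must total 360; the given cells sum to 372, so (4,5) = -12.
Row 3 must total 360; the given cells sum to 351, so (3,1) = 9.
Row 4 must total 360; the given cells sum to 330, so (4,1) = 30.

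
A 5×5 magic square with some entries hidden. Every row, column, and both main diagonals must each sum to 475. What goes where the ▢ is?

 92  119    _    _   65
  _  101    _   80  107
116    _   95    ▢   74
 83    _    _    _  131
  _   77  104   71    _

The remaining cell in column 5 is (5,5) = 475 − 377 = 98.
Main diagonal needs 475; the known cells sum to 386, so (4,4) = 89.
From row 5, 475 − (77 + 104 + 71 + 98) gives (5,1) = 125.
The remaining cell in column 1 is (2,1) = 475 − 416 = 59.
Anti-diagonal needs 475; the known cells sum to 365, so (4,2) = 110.
The remaining cell in row 2 is (2,3) = 475 − 347 = 128.
Using row 4: 83 + 110 + 89 + 131 + ? → (4,3) = 475 − 413 = 62.
Using column 2: 119 + 101 + 110 + 77 + ? → (3,2) = 475 − 407 = 68.
Column 3 must total 475; the given cells sum to 389, so (1,3) = 86.
Row 1 needs 475; the known cells sum to 362, so (1,4) = 113.
Row 3 needs 475; the known cells sum to 353, so (3,4) = 122.

122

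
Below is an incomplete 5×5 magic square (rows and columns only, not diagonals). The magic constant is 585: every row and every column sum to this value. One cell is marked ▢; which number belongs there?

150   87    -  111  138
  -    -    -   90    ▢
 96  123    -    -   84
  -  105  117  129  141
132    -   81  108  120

102

Using row 1: 150 + 87 + 111 + 138 + ? → (1,3) = 585 − 486 = 99.
Using row 4: 105 + 117 + 129 + 141 + ? → (4,1) = 585 − 492 = 93.
Row 5 needs 585; the known cells sum to 441, so (5,2) = 144.
Using column 1: 150 + 96 + 93 + 132 + ? → (2,1) = 585 − 471 = 114.
Column 2: 87 + 123 + 105 + 144 + ? = 585, so (2,2) = 126.
Column 4 needs 585; the known cells sum to 438, so (3,4) = 147.
Column 5 needs 585; the known cells sum to 483, so (2,5) = 102.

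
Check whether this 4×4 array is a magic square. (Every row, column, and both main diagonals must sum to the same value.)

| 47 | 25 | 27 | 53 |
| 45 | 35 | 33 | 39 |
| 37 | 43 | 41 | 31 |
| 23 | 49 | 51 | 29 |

Yes

Row 1: 47 + 25 + 27 + 53 = 152.
Row 2: 45 + 35 + 33 + 39 = 152.
Row 3: 37 + 43 + 41 + 31 = 152.
Row 4: 23 + 49 + 51 + 29 = 152.
Column 1: 47 + 45 + 37 + 23 = 152.
Column 2: 25 + 35 + 43 + 49 = 152.
Column 3: 27 + 33 + 41 + 51 = 152.
Column 4: 53 + 39 + 31 + 29 = 152.
Main diagonal: 47 + 35 + 41 + 29 = 152.
Anti-diagonal: 53 + 33 + 43 + 23 = 152.
All lines sum to 152.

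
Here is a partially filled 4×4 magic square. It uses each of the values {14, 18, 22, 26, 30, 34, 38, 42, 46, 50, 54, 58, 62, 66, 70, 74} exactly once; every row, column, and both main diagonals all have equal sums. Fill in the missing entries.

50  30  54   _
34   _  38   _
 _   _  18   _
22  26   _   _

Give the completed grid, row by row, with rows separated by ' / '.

The 16 entries sum to 704, so each line sums to 704/4 = 176.
Row 1 needs 176; the known cells sum to 134, so (1,4) = 42.
The remaining cell in column 1 is (3,1) = 176 − 106 = 70.
Column 3: 54 + 38 + 18 + ? = 176, so (4,3) = 66.
From anti-diagonal, 176 − (42 + 38 + 22) gives (3,2) = 74.
Using row 3: 70 + 74 + 18 + ? → (3,4) = 176 − 162 = 14.
Row 4 must total 176; the given cells sum to 114, so (4,4) = 62.
Column 2: 30 + 74 + 26 + ? = 176, so (2,2) = 46.
Column 4: 42 + 14 + 62 + ? = 176, so (2,4) = 58.

50 30 54 42 / 34 46 38 58 / 70 74 18 14 / 22 26 66 62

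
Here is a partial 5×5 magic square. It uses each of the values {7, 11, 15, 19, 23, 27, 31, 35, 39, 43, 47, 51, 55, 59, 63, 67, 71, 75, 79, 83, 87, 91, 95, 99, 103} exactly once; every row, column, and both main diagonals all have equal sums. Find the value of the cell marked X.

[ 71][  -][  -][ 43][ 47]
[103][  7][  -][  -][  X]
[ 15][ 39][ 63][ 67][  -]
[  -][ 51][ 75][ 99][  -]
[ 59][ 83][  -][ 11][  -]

79

The 25 entries sum to 1375, so each line sums to 1375/5 = 275.
Using row 3: 15 + 39 + 63 + 67 + ? → (3,5) = 275 − 184 = 91.
Using column 1: 71 + 103 + 15 + 59 + ? → (4,1) = 275 − 248 = 27.
The remaining cell in column 2 is (1,2) = 275 − 180 = 95.
From column 4, 275 − (43 + 67 + 99 + 11) gives (2,4) = 55.
From main diagonal, 275 − (71 + 7 + 63 + 99) gives (5,5) = 35.
The remaining cell in row 1 is (1,3) = 275 − 256 = 19.
The remaining cell in row 4 is (4,5) = 275 − 252 = 23.
Row 5 needs 275; the known cells sum to 188, so (5,3) = 87.
Column 3: 19 + 63 + 75 + 87 + ? = 275, so (2,3) = 31.
Column 5: 47 + 91 + 23 + 35 + ? = 275, so (2,5) = 79.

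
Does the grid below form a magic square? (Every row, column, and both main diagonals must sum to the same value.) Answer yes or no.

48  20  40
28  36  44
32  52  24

Yes

Row 1: 48 + 20 + 40 = 108.
Row 2: 28 + 36 + 44 = 108.
Row 3: 32 + 52 + 24 = 108.
Column 1: 48 + 28 + 32 = 108.
Column 2: 20 + 36 + 52 = 108.
Column 3: 40 + 44 + 24 = 108.
Main diagonal: 48 + 36 + 24 = 108.
Anti-diagonal: 40 + 36 + 32 = 108.
All lines sum to 108.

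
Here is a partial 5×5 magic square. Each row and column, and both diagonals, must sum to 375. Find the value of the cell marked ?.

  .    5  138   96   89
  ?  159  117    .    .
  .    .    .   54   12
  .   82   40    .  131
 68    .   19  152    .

-9

The remaining cell in row 1 is (1,1) = 375 − 328 = 47.
Column 3: 138 + 117 + 40 + 19 + ? = 375, so (3,3) = 61.
Using anti-diagonal: 89 + 61 + 82 + 68 + ? → (2,4) = 375 − 300 = 75.
Using column 4: 96 + 75 + 54 + 152 + ? → (4,4) = 375 − 377 = -2.
Main diagonal needs 375; the known cells sum to 265, so (5,5) = 110.
Row 4 must total 375; the given cells sum to 251, so (4,1) = 124.
Using row 5: 68 + 19 + 152 + 110 + ? → (5,2) = 375 − 349 = 26.
Column 2: 5 + 159 + 82 + 26 + ? = 375, so (3,2) = 103.
Column 5 must total 375; the given cells sum to 342, so (2,5) = 33.
Row 2 must total 375; the given cells sum to 384, so (2,1) = -9.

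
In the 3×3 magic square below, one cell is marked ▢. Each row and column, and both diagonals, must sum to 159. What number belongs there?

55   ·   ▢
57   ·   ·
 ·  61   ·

Column 1 needs 159; the known cells sum to 112, so (3,1) = 47.
The remaining cell in row 3 is (3,3) = 159 − 108 = 51.
Main diagonal: 55 + 51 + ? = 159, so (2,2) = 53.
From anti-diagonal, 159 − (53 + 47) gives (1,3) = 59.

59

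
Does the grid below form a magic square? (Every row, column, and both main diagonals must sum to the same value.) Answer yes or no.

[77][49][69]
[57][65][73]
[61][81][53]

Row 1: 77 + 49 + 69 = 195.
Row 2: 57 + 65 + 73 = 195.
Row 3: 61 + 81 + 53 = 195.
Column 1: 77 + 57 + 61 = 195.
Column 2: 49 + 65 + 81 = 195.
Column 3: 69 + 73 + 53 = 195.
Main diagonal: 77 + 65 + 53 = 195.
Anti-diagonal: 69 + 65 + 61 = 195.
All lines sum to 195.

Yes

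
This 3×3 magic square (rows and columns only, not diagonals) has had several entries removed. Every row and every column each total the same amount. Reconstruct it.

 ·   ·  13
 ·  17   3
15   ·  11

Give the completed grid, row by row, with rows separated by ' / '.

Column 3 is already complete: 13 + 3 + 11 = 27, so that is the magic constant.
Using row 2: 17 + 3 + ? → (2,1) = 27 − 20 = 7.
From row 3, 27 − (15 + 11) gives (3,2) = 1.
From column 1, 27 − (7 + 15) gives (1,1) = 5.
From column 2, 27 − (17 + 1) gives (1,2) = 9.

5 9 13 / 7 17 3 / 15 1 11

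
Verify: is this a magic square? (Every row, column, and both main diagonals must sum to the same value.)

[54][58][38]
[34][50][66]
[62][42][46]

Row 1: 54 + 58 + 38 = 150.
Row 2: 34 + 50 + 66 = 150.
Row 3: 62 + 42 + 46 = 150.
Column 1: 54 + 34 + 62 = 150.
Column 2: 58 + 50 + 42 = 150.
Column 3: 38 + 66 + 46 = 150.
Main diagonal: 54 + 50 + 46 = 150.
Anti-diagonal: 38 + 50 + 62 = 150.
All lines sum to 150.

Yes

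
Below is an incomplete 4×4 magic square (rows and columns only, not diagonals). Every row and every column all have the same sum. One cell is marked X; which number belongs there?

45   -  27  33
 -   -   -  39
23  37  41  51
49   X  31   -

Row 3 is complete and sums to 152; that is the magic constant.
From row 1, 152 − (45 + 27 + 33) gives (1,2) = 47.
Column 1 needs 152; the known cells sum to 117, so (2,1) = 35.
Column 3 needs 152; the known cells sum to 99, so (2,3) = 53.
Using column 4: 33 + 39 + 51 + ? → (4,4) = 152 − 123 = 29.
From row 2, 152 − (35 + 53 + 39) gives (2,2) = 25.
The remaining cell in row 4 is (4,2) = 152 − 109 = 43.

43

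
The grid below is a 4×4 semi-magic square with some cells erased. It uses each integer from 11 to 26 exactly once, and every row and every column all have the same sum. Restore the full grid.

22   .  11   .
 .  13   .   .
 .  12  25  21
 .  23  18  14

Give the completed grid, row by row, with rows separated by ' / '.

22 26 11 15 / 17 13 20 24 / 16 12 25 21 / 19 23 18 14

The entries are 11 through 26, which sum to 296, so each line sums to 296/4 = 74.
Using row 3: 12 + 25 + 21 + ? → (3,1) = 74 − 58 = 16.
The remaining cell in row 4 is (4,1) = 74 − 55 = 19.
Column 1 needs 74; the known cells sum to 57, so (2,1) = 17.
The remaining cell in column 2 is (1,2) = 74 − 48 = 26.
Using column 3: 11 + 25 + 18 + ? → (2,3) = 74 − 54 = 20.
Row 1: 22 + 26 + 11 + ? = 74, so (1,4) = 15.
Row 2 must total 74; the given cells sum to 50, so (2,4) = 24.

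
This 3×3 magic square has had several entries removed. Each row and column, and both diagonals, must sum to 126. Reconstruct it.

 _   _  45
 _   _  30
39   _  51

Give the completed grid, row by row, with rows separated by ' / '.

33 48 45 / 54 42 30 / 39 36 51

Row 3 must total 126; the given cells sum to 90, so (3,2) = 36.
Anti-diagonal: 45 + 39 + ? = 126, so (2,2) = 42.
The remaining cell in row 2 is (2,1) = 126 − 72 = 54.
Column 1 must total 126; the given cells sum to 93, so (1,1) = 33.
From column 2, 126 − (42 + 36) gives (1,2) = 48.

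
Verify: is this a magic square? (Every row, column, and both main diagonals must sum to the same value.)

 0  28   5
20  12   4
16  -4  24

Row 1: 0 + 28 + 5 = 33.
Row 2: 20 + 12 + 4 = 36.
Row 3: 16 + (-4) + 24 = 36.
Column 1: 0 + 20 + 16 = 36.
Column 2: 28 + 12 + (-4) = 36.
Column 3: 5 + 4 + 24 = 33.
Main diagonal: 0 + 12 + 24 = 36.
Anti-diagonal: 5 + 12 + 16 = 33.

No — column 1 sums to 36 but row 1 sums to 33.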